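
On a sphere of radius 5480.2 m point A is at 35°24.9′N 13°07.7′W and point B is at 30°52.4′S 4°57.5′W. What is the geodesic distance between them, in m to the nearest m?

6383 m

With latitudes φ₁ = 35.415°, φ₂ = -30.873° and longitude difference Δλ = 8.170°:
Haversine: a = sin²(Δφ/2) + cos φ₁ cos φ₂ sin²(Δλ/2) = 0.2989 + (0.8150)(0.8583)(0.0051) = 0.30248.
Central angle c = 2·arcsin(√a) = 1.16469 rad.
Distance = R·c = 5480.2 × 1.1647 ≈ 6383 m.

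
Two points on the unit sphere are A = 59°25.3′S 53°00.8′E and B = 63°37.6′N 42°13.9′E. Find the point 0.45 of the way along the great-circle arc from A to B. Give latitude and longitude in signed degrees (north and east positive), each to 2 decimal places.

Central angle δ = 2.1524 rad. Interpolating on the sphere with fraction f = 0.45:
P = [sin((1−f)δ)·A + sin(fδ)·B] / sin δ = 1.1082·A + 0.9862·B in Cartesian coordinates,
giving P = (0.6636, 0.7448, -0.0706), i.e. latitude -4.05°, longitude 48.30°.

-4.05°, 48.30°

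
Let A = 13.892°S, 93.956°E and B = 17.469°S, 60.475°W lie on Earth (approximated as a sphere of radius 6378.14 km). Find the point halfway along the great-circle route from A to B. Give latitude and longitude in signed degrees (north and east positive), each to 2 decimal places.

-51.73°, 18.95°

The central angle between A and B is δ = 2.4391 rad.
With f = 0.5, the slerp weights are sin((1−f)δ)/sin δ = 1.4532 and sin(fδ)/sin δ = 1.4532.
Weighted sum of the unit vectors: (1.4532)·(-0.0670,0.9684,-0.2401) + (1.4532)·(0.4701,-0.8300,-0.3002) = (0.5858, 0.2012, -0.7851).
Converting back: φ = atan2(z, √(x²+y²)) = -51.73°, λ = atan2(y, x) = 18.95°.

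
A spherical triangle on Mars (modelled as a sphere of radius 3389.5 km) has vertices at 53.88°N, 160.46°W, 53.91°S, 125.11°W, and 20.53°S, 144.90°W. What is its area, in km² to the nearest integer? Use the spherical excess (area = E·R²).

1387557 km²

Side lengths (central angles): a = 0.6394, b = 1.3196, c = 1.9493 rad; semiperimeter s = 1.9542.
By l'Huilier's theorem, tan(E/4) = √[tan(s/2) tan((s−a)/2) tan((s−b)/2) tan((s−c)/2)], giving spherical excess E = 0.1208 rad.
Area = E·R² = 0.1208 × (3389.5)² ≈ 1387557 km².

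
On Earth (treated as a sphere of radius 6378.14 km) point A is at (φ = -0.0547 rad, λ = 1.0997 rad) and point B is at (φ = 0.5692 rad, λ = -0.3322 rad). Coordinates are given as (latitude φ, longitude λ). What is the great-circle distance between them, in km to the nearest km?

9463 km

Let φ₁ = -0.0547 rad, φ₂ = 0.5692 rad, and Δλ = -1.4319 rad.
cos c = sin φ₁ sin φ₂ + cos φ₁ cos φ₂ cos Δλ = (-0.0547)(0.5390) + (0.9985)(0.8423)(0.1385) = 0.08698,
so c = arccos(0.08698) = 1.48371 rad.
Distance = R·c = 6378.14 × 1.4837 ≈ 9463 km.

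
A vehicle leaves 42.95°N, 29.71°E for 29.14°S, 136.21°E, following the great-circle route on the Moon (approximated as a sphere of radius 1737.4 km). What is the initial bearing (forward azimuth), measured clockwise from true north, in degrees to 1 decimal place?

102.6°

Δλ = 106.500° = 1.8588 rad.
y = sin Δλ · cos φ₂ = (0.9588)(0.8734) = 0.8375
x = cos φ₁ sin φ₂ − sin φ₁ cos φ₂ cos Δλ = (0.7319)(-0.4869) − (0.6814)(0.8734)(-0.2840) = -0.1874
θ = atan2(y, x) = 102.61°, so the bearing is 102.6°.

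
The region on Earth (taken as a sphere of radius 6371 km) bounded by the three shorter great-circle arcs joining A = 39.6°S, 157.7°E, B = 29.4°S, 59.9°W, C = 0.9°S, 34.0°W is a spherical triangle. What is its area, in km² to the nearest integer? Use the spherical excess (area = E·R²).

16653376 km²

Side lengths (central angles): a = 0.6578, b = 2.4104, c = 1.7915 rad; semiperimeter s = 2.4299.
By l'Huilier's theorem, tan(E/4) = √[tan(s/2) tan((s−a)/2) tan((s−b)/2) tan((s−c)/2)], giving spherical excess E = 0.4103 rad.
Area = E·R² = 0.4103 × (6371)² ≈ 16653376 km².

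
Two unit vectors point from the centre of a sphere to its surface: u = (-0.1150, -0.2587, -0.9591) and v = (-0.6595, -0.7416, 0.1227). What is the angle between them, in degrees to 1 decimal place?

u·v = 0.1500; |u| = 1.0000, |v| = 1.0000.
cos θ = (u·v)/(|u||v|) = 0.1500, so θ = 81.4°.

81.4°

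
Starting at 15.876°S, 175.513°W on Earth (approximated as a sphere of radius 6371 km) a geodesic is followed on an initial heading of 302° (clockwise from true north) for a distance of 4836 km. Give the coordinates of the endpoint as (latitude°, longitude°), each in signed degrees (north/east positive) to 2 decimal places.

8.76°, 148.29°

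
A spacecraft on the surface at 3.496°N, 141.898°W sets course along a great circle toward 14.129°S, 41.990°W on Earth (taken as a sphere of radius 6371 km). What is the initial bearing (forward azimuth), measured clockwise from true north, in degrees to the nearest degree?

104°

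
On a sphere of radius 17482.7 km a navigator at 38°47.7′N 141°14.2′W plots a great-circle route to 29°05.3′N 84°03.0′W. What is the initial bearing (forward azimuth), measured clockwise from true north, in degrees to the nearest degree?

84°

With φ₁ = 0.6771, φ₂ = 0.5077, Δλ = 0.9981 rad, the forward-azimuth formula gives
θ = atan2( sin Δλ cos φ₂ , cos φ₁ sin φ₂ − sin φ₁ cos φ₂ cos Δλ ) = atan2(0.7344, 0.0822) = 83.61°.
So the initial bearing is 84°.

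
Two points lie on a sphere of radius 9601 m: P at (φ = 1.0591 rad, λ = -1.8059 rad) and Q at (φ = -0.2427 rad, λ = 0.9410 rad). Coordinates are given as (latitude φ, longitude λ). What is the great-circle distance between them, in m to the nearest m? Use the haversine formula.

Let φ₁ = 1.0591 rad, φ₂ = -0.2427 rad, and Δλ = 2.7469 rad.
Haversine: a = sin²(Δφ/2) + cos φ₁ cos φ₂ sin²(Δλ/2) = 0.3671 + (0.4897)(0.9707)(0.9616) = 0.82415.
Central angle c = 2·arcsin(√a) = 2.27615 rad.
Distance = R·c = 9601 × 2.2762 ≈ 21853 m.

21853 m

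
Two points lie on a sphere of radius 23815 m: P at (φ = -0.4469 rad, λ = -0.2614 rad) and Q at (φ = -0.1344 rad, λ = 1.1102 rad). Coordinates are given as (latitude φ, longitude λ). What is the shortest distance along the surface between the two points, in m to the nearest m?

With latitudes φ₁ = -25.605°, φ₂ = -7.701° and longitude difference Δλ = 78.587°:
cos c = sin φ₁ sin φ₂ + cos φ₁ cos φ₂ cos Δλ = (-0.4322)(-0.1340) + (0.9018)(0.9910)(0.1979) = 0.23475,
so c = arccos(0.23475) = 1.33384 rad.
Distance = R·c = 23815 × 1.3338 ≈ 31765 m.

31765 m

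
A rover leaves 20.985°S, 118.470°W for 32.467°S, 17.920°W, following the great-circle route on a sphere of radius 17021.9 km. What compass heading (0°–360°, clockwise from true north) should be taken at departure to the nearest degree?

124°

With φ₁ = -0.3663, φ₂ = -0.5667, Δλ = 1.7549 rad, the forward-azimuth formula gives
θ = atan2( sin Δλ cos φ₂ , cos φ₁ sin φ₂ − sin φ₁ cos φ₂ cos Δλ ) = atan2(0.8294, -0.5565) = 123.86°.
So the initial bearing is 124°.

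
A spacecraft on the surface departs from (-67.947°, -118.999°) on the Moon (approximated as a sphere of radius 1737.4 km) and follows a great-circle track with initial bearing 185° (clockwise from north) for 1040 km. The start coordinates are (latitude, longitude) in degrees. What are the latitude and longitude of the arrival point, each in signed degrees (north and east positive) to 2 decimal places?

Angular distance δ = d/R = 1040/1737.4 = 0.59860 rad; initial bearing θ = 3.2289 rad.
sin φ₂ = sin φ₁ cos δ + cos φ₁ sin δ cos θ = (-0.9268)(0.8261) + (0.3755)(0.5635)(-0.9962) = -0.9764, so φ₂ = -77.54°.
Δλ = atan2(sin θ sin δ cos φ₁, cos δ − sin φ₁ sin φ₂) = atan2(-0.0184, -0.0789) = -166.843°.
λ₂ = -118.999° − 166.843° = -285.84° → 74.16° after wrapping to (−180°, 180°].

-77.54°, 74.16°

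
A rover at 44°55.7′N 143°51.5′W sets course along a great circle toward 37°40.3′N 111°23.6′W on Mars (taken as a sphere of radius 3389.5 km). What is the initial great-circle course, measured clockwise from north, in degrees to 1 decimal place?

With φ₁ = 0.7841, φ₂ = 0.6575, Δλ = 0.5666 rad, the forward-azimuth formula gives
θ = atan2( sin Δλ cos φ₂ , cos φ₁ sin φ₂ − sin φ₁ cos φ₂ cos Δλ ) = atan2(0.4249, -0.0390) = 95.24°.
So the initial bearing is 95.2°.

95.2°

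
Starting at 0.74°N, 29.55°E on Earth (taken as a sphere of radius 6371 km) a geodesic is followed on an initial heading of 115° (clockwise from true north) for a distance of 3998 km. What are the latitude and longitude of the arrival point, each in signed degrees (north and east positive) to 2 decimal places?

Angular distance δ = d/R = 3998/6371 = 0.62753 rad; initial bearing θ = 2.0071 rad.
sin φ₂ = sin φ₁ cos δ + cos φ₁ sin δ cos θ = (0.0129)(0.8095) + (0.9999)(0.5871)(-0.4226) = -0.2377, so φ₂ = -13.75°.
Δλ = atan2(sin θ sin δ cos φ₁, cos δ − sin φ₁ sin φ₂) = atan2(0.5321, 0.8125) = 33.219°.
λ₂ = 29.550° + 33.219° = 62.77°.

-13.75°, 62.77°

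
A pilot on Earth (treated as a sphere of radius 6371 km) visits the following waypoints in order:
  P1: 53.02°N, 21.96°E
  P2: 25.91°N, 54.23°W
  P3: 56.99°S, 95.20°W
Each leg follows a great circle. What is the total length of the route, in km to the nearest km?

Leg P1→P2: central angle 1.0722 rad, distance 6830.8 km.
Leg P2→P3: central angle 1.5672 rad, distance 9984.8 km.
Total: 6830.8 + 9984.8 ≈ 16816 km.

16816 km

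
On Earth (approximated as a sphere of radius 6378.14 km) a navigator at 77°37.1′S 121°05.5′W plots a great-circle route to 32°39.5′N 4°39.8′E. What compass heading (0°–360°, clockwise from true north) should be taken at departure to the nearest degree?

118°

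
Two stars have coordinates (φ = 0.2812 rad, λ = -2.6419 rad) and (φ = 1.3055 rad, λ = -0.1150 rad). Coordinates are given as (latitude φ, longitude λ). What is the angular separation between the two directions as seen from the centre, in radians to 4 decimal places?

1.5087 rad

Let φ₁ = 0.2812 rad, φ₂ = 1.3055 rad, and Δλ = 2.5269 rad.
Haversine: a = sin²(Δφ/2) + cos φ₁ cos φ₂ sin²(Δλ/2) = 0.2402 + (0.9607)(0.2622)(0.9085) = 0.46899.
Central angle c = 2·arcsin(√a) = 1.50874 rad.
So the angular separation is 1.5087 rad.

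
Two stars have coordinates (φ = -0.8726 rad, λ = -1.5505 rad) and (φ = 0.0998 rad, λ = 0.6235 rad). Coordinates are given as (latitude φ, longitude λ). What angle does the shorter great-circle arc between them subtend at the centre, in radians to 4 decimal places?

With latitudes φ₁ = -49.996°, φ₂ = 5.718° and longitude difference Δλ = 124.561°:
cos c = sin φ₁ sin φ₂ + cos φ₁ cos φ₂ cos Δλ = (-0.7660)(0.0996) + (0.6428)(0.9950)(-0.5673) = -0.43918,
so c = arccos(-0.43918) = 2.02548 rad.
So the angular separation is 2.0255 rad.

2.0255 rad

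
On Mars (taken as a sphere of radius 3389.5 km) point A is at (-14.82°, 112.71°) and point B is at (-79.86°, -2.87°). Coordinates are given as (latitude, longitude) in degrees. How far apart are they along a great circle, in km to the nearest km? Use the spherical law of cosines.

Let φ₁ = -0.2587 rad, φ₂ = -1.3938 rad, and Δλ = -2.0173 rad.
cos c = sin φ₁ sin φ₂ + cos φ₁ cos φ₂ cos Δλ = (-0.2558)(-0.9844) + (0.9667)(0.1761)(-0.4318) = 0.17830,
so c = arccos(0.17830) = 1.39154 rad.
Distance = R·c = 3389.5 × 1.3915 ≈ 4717 km.

4717 km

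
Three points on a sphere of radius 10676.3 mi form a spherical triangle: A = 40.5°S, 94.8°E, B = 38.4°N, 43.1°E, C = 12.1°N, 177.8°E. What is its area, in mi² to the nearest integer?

Side lengths (central angles): a = 1.9919, b = 1.6163, c = 1.6049 rad; semiperimeter s = 2.6066.
By l'Huilier's theorem, tan(E/4) = √[tan(s/2) tan((s−a)/2) tan((s−b)/2) tan((s−c)/2)], giving spherical excess E = 2.1174 rad.
Area = E·R² = 2.1174 × (10676.3)² ≈ 241347166 mi².

241347166 mi²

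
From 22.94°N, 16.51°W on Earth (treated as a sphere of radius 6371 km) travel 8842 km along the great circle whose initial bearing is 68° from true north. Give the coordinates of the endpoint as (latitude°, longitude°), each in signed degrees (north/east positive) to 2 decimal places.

Angular distance δ = d/R = 8842/6371 = 1.38785 rad; initial bearing θ = 1.1868 rad.
sin φ₂ = sin φ₁ cos δ + cos φ₁ sin δ cos θ = (0.3898)(0.1819) + (0.9209)(0.9833)(0.3746) = 0.4101, so φ₂ = 24.21°.
Δλ = atan2(sin θ sin δ cos φ₁, cos δ − sin φ₁ sin φ₂) = atan2(0.8396, 0.0221) = 88.494°.
λ₂ = -16.510° + 88.494° = 71.98°.

24.21°, 71.98°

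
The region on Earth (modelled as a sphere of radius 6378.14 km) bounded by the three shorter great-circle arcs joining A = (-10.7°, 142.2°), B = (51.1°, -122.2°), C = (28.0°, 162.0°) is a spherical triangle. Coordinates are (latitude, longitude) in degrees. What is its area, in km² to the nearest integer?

Side lengths (central angles): a = 1.0456, b = 0.7537, c = 1.7770 rad; semiperimeter s = 1.7882.
By l'Huilier's theorem, tan(E/4) = √[tan(s/2) tan((s−a)/2) tan((s−b)/2) tan((s−c)/2)], giving spherical excess E = 0.1570 rad.
Area = E·R² = 0.1570 × (6378.14)² ≈ 6388142 km².

6388142 km²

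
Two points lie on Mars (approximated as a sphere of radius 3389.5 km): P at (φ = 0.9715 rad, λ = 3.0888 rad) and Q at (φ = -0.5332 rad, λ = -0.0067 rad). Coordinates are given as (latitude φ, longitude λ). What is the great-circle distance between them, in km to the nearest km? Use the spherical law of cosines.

9159 km

With latitudes φ₁ = 55.663°, φ₂ = -30.550° and longitude difference Δλ = -177.359°:
cos c = sin φ₁ sin φ₂ + cos φ₁ cos φ₂ cos Δλ = (0.8257)(-0.5083) + (0.5641)(0.8612)(-0.9989) = -0.90496,
so c = arccos(-0.90496) = 2.70208 rad.
Distance = R·c = 3389.5 × 2.7021 ≈ 9159 km.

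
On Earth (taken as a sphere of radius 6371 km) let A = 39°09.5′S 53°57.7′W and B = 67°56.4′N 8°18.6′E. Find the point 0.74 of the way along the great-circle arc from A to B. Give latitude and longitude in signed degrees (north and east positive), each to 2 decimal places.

The central angle between A and B is δ = 2.0373 rad.
With f = 0.74, the slerp weights are sin((1−f)δ)/sin δ = 0.5657 and sin(fδ)/sin δ = 1.1174.
Weighted sum of the unit vectors: (0.5657)·(0.4562,-0.6270,-0.6315) + (1.1174)·(0.3716,0.0543,0.9268) = (0.6733, -0.2940, 0.6784).
Converting back: φ = atan2(z, √(x²+y²)) = 42.72°, λ = atan2(y, x) = -23.59°.

42.72°, -23.59°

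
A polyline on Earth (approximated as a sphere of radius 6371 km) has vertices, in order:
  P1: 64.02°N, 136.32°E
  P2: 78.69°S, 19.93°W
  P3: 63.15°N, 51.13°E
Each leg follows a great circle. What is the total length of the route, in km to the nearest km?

34644 km

Leg P1→P2: central angle 2.8582 rad, distance 18209.9 km.
Leg P2→P3: central angle 2.5795 rad, distance 16433.7 km.
Total: 18209.9 + 16433.7 ≈ 34644 km.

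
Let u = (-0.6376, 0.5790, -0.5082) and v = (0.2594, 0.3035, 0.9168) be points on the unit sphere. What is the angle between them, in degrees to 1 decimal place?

u·v = -0.4556; |u| = 1.0000, |v| = 1.0000.
cos θ = (u·v)/(|u||v|) = -0.4556, so θ = 117.1°.

117.1°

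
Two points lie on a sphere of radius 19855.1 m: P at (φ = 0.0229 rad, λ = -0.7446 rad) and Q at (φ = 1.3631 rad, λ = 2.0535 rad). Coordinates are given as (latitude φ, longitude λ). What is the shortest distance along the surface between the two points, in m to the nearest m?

In radians: φ₁ = 0.0229, φ₂ = 1.3631, Δλ = 160.319° = 2.7981 rad.
cos c = sin φ₁ sin φ₂ + cos φ₁ cos φ₂ cos Δλ = (0.0229)(0.9785) + (0.9997)(0.2062)(-0.9416) = -0.17170,
so c = arccos(-0.17170) = 1.74336 rad.
Distance = R·c = 19855.1 × 1.7434 ≈ 34614 m.

34614 m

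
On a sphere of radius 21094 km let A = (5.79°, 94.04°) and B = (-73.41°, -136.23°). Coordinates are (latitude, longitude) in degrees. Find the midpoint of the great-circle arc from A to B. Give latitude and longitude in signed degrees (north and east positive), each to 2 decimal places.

-45.54°, 109.17°

The central angle between A and B is δ = 1.8528 rad.
With f = 0.5, the slerp weights are sin((1−f)δ)/sin δ = 0.8323 and sin(fδ)/sin δ = 0.8323.
Weighted sum of the unit vectors: (0.8323)·(-0.0701,0.9924,0.1009) + (0.8323)·(-0.2062,-0.1975,-0.9584) = (-0.2299, 0.6616, -0.7137).
Converting back: φ = atan2(z, √(x²+y²)) = -45.54°, λ = atan2(y, x) = 109.17°.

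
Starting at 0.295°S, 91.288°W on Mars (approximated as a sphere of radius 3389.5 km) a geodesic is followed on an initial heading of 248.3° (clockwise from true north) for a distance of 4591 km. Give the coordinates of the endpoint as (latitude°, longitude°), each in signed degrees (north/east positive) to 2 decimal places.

-21.24°, -168.09°

Angular distance δ = d/R = 4591/3389.5 = 1.35448 rad; initial bearing θ = 4.3337 rad.
sin φ₂ = sin φ₁ cos δ + cos φ₁ sin δ cos θ = (-0.0051)(0.2146) + (1.0000)(0.9767)(-0.3697) = -0.3622, so φ₂ = -21.24°.
Δλ = atan2(sin θ sin δ cos φ₁, cos δ − sin φ₁ sin φ₂) = atan2(-0.9075, 0.2128) = -76.804°.
λ₂ = -91.288° − 76.804° = -168.09°.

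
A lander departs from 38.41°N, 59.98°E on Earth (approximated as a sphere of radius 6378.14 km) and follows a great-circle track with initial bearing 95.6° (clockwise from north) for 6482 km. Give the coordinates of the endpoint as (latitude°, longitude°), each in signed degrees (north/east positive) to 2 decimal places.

Angular distance δ = d/R = 6482/6378.14 = 1.01628 rad; initial bearing θ = 1.6685 rad.
sin φ₂ = sin φ₁ cos δ + cos φ₁ sin δ cos θ = (0.6213)(0.5265) + (0.7836)(0.8502)(-0.0976) = 0.2621, so φ₂ = 15.20°.
Δλ = atan2(sin θ sin δ cos φ₁, cos δ − sin φ₁ sin φ₂) = atan2(0.6630, 0.3637) = 61.253°.
λ₂ = 59.980° + 61.253° = 121.23°.

15.20°, 121.23°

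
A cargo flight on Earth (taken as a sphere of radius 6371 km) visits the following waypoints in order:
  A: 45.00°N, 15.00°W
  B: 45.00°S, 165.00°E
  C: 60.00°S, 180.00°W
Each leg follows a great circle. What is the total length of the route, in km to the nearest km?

Leg A→B: central angle 3.1416 rad, distance 20015.1 km.
Leg B→C: central angle 0.3049 rad, distance 1942.5 km.
Total: 20015.1 + 1942.5 ≈ 21958 km.

21958 km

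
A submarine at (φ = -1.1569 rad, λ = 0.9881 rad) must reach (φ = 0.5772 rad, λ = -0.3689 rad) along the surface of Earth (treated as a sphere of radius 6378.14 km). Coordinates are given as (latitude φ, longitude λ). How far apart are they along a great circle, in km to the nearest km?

Let φ₁ = -1.1569 rad, φ₂ = 0.5772 rad, and Δλ = -1.3570 rad.
cos c = sin φ₁ sin φ₂ + cos φ₁ cos φ₂ cos Δλ = (-0.9156)(0.5457) + (0.4022)(0.8380)(0.2122) = -0.42810,
so c = arccos(-0.42810) = 2.01318 rad.
Distance = R·c = 6378.14 × 2.0132 ≈ 12840 km.

12840 km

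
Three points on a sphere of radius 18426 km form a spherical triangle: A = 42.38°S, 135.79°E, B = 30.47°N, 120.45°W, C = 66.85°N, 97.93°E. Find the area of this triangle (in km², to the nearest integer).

810744287 km²

Side lengths (central angles): a = 1.3688, b = 1.9720, c = 2.0866 rad; semiperimeter s = 2.7137.
By l'Huilier's theorem, tan(E/4) = √[tan(s/2) tan((s−a)/2) tan((s−b)/2) tan((s−c)/2)], giving spherical excess E = 2.3879 rad.
Area = E·R² = 2.3879 × (18426)² ≈ 810744287 km².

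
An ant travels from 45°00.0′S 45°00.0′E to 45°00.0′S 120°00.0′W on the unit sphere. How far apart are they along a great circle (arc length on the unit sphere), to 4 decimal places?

1.5538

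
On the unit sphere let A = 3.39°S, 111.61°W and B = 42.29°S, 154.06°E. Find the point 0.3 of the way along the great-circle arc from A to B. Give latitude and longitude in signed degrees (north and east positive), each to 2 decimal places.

-21.19°, -132.87°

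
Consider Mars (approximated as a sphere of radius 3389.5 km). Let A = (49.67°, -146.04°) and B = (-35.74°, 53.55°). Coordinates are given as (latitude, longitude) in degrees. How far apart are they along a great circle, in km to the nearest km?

9470 km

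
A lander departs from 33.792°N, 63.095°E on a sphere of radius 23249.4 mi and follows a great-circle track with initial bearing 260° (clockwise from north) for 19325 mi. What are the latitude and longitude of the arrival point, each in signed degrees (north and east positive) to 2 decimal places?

15.56°, 14.05°

Angular distance δ = d/R = 19325/23249.4 = 0.83120 rad; initial bearing θ = 4.5379 rad.
sin φ₂ = sin φ₁ cos δ + cos φ₁ sin δ cos θ = (0.5562)(0.6740) + (0.8311)(0.7387)(-0.1736) = 0.2682, so φ₂ = 15.56°.
Δλ = atan2(sin θ sin δ cos φ₁, cos δ − sin φ₁ sin φ₂) = atan2(-0.6046, 0.5248) = -49.043°.
λ₂ = 63.095° − 49.043° = 14.05°.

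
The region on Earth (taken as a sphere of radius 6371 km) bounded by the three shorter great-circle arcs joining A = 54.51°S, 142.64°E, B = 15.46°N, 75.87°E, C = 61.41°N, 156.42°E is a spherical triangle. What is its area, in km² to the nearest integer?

62391061 km²

Side lengths (central angles): a = 1.2558, b = 2.0321, c = 1.5671 rad; semiperimeter s = 2.4275.
By l'Huilier's theorem, tan(E/4) = √[tan(s/2) tan((s−a)/2) tan((s−b)/2) tan((s−c)/2)], giving spherical excess E = 1.5371 rad.
Area = E·R² = 1.5371 × (6371)² ≈ 62391061 km².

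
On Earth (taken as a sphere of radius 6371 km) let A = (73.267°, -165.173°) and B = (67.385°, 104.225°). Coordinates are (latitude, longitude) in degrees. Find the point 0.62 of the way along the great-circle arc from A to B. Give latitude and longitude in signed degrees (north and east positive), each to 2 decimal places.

Central angle δ = 0.4889 rad. Interpolating on the sphere with fraction f = 0.62:
P = [sin((1−f)δ)·A + sin(fδ)·B] / sin δ = 0.3933·A + 0.6356·B in Cartesian coordinates,
giving P = (-0.1695, 0.2079, 0.9633), i.e. latitude 74.44°, longitude 129.19°.

74.44°, 129.19°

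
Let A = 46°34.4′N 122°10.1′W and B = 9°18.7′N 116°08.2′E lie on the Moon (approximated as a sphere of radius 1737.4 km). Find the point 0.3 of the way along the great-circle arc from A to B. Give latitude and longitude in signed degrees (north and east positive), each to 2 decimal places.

53.15°, -170.39°

Central angle δ = 1.8120 rad. Interpolating on the sphere with fraction f = 0.3:
P = [sin((1−f)δ)·A + sin(fδ)·B] / sin δ = 0.9831·A + 0.5327·B in Cartesian coordinates,
giving P = (-0.5914, -0.1002, 0.8002), i.e. latitude 53.15°, longitude -170.39°.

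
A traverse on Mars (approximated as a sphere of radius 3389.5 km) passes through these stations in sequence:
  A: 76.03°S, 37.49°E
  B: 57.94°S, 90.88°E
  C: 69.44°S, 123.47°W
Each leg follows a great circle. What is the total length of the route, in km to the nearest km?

Leg A→B: central angle 0.4537 rad, distance 1537.7 km.
Leg B→C: central angle 0.8768 rad, distance 2971.9 km.
Total: 1537.7 + 2971.9 ≈ 4510 km.

4510 km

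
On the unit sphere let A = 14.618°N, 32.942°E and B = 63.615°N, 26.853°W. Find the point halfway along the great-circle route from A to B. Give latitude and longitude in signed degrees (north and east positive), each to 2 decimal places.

42.53°, 15.07°

Central angle δ = 1.1125 rad. Interpolating on the sphere with fraction f = 0.5:
P = [sin((1−f)δ)·A + sin(fδ)·B] / sin δ = 0.5888·A + 0.5888·B in Cartesian coordinates,
giving P = (0.7115, 0.1916, 0.6760), i.e. latitude 42.53°, longitude 15.07°.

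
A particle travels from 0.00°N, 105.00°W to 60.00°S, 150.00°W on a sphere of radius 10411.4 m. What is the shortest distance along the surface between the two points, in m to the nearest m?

12592 m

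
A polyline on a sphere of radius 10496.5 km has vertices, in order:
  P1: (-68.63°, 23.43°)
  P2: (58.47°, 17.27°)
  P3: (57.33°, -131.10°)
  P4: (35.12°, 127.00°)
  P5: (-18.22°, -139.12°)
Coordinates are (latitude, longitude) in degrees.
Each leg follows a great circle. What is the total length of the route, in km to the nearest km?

65762 km

Leg P1→P2: central angle 2.2197 rad, distance 23299.0 km.
Leg P2→P3: central angle 1.0734 rad, distance 11266.6 km.
Leg P3→P4: central angle 1.1667 rad, distance 12245.8 km.
Leg P4→P5: central angle 1.8054 rad, distance 18950.3 km.
Total: 23299.0 + 11266.6 + 12245.8 + 18950.3 ≈ 65762 km.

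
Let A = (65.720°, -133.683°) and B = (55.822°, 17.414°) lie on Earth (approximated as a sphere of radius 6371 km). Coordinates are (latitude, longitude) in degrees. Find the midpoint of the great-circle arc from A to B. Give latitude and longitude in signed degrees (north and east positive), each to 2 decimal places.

80.75°, -27.15°

The central angle between A and B is δ = 0.9862 rad.
With f = 0.5, the slerp weights are sin((1−f)δ)/sin δ = 0.5676 and sin(fδ)/sin δ = 0.5676.
Weighted sum of the unit vectors: (0.5676)·(-0.2840,-0.2974,0.9115) + (0.5676)·(0.5360,0.1681,0.8273) = (0.1430, -0.0734, 0.9870).
Converting back: φ = atan2(z, √(x²+y²)) = 80.75°, λ = atan2(y, x) = -27.15°.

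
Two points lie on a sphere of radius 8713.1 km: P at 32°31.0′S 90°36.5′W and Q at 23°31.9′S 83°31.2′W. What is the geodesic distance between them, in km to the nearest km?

In radians: φ₁ = -0.5675, φ₂ = -0.4107, Δλ = 7.088° = 0.1237 rad.
cos c = sin φ₁ sin φ₂ + cos φ₁ cos φ₂ cos Δλ = (-0.5375)(-0.3993) + (0.8432)(0.9168)(0.9924) = 0.98182,
so c = arccos(0.98182) = 0.19097 rad.
Distance = R·c = 8713.1 × 0.1910 ≈ 1664 km.

1664 km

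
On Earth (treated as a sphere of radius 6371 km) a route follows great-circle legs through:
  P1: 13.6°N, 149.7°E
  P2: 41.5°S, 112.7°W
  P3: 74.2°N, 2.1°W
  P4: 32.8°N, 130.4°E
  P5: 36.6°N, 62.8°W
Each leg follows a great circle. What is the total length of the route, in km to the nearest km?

46456 km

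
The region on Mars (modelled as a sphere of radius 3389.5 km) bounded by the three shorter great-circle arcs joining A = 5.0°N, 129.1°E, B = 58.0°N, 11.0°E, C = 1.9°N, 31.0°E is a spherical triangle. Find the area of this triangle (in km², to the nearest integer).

13863197 km²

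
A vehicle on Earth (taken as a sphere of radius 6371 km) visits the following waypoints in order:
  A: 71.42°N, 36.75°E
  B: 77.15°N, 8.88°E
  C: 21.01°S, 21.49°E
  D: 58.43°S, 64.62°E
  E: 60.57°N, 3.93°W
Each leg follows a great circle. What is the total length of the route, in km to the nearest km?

31880 km

Leg A→B: central angle 0.1628 rad, distance 1036.9 km.
Leg B→C: central angle 1.7183 rad, distance 10947.1 km.
Leg C→D: central angle 0.8471 rad, distance 5397.0 km.
Leg D→E: central angle 2.2757 rad, distance 14498.7 km.
Total: 1036.9 + 10947.1 + 5397.0 + 14498.7 ≈ 31880 km.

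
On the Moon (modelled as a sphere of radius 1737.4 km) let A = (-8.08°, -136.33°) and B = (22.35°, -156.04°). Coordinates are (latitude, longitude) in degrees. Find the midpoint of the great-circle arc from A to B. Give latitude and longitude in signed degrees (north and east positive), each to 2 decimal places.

The central angle between A and B is δ = 0.6290 rad.
With f = 0.5, the slerp weights are sin((1−f)δ)/sin δ = 0.5258 and sin(fδ)/sin δ = 0.5258.
Weighted sum of the unit vectors: (0.5258)·(-0.7161,-0.6836,-0.1406) + (0.5258)·(-0.8452,-0.3756,0.3803) = (-0.8209, -0.5569, 0.1260).
Converting back: φ = atan2(z, √(x²+y²)) = 7.24°, λ = atan2(y, x) = -145.85°.

7.24°, -145.85°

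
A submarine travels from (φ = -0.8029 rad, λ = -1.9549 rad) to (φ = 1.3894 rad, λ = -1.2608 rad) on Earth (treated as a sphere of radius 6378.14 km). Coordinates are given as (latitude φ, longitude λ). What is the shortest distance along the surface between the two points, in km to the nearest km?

14213 km

In radians: φ₁ = -0.8029, φ₂ = 1.3894, Δλ = 39.769° = 0.6941 rad.
cos c = sin φ₁ sin φ₂ + cos φ₁ cos φ₂ cos Δλ = (-0.7194)(0.9836) + (0.6946)(0.1804)(0.7686) = -0.61125,
so c = arccos(-0.61125) = 2.22844 rad.
Distance = R·c = 6378.14 × 2.2284 ≈ 14213 km.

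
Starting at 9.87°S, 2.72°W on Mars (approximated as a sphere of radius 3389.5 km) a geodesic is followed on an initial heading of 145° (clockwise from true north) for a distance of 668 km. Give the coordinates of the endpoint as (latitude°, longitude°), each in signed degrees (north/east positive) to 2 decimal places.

-19.03°, 4.10°

Angular distance δ = d/R = 668/3389.5 = 0.19708 rad; initial bearing θ = 2.5307 rad.
sin φ₂ = sin φ₁ cos δ + cos φ₁ sin δ cos θ = (-0.1714)(0.9806) + (0.9852)(0.1958)(-0.8192) = -0.3261, so φ₂ = -19.03°.
Δλ = atan2(sin θ sin δ cos φ₁, cos δ − sin φ₁ sin φ₂) = atan2(0.1106, 0.9247) = 6.823°.
λ₂ = -2.720° + 6.823° = 4.10°.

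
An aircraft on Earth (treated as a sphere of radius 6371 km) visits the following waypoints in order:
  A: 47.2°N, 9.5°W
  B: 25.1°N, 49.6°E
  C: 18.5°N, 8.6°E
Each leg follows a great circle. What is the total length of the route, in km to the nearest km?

9968 km

Leg A→B: central angle 0.8928 rad, distance 5688.1 km.
Leg B→C: central angle 0.6718 rad, distance 4279.8 km.
Total: 5688.1 + 4279.8 ≈ 9968 km.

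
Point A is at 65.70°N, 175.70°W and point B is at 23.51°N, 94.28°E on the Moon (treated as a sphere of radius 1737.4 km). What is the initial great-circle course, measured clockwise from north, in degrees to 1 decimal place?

With φ₁ = 1.1467, φ₂ = 0.4103, Δλ = -1.5711 rad, the forward-azimuth formula gives
θ = atan2( sin Δλ cos φ₂ , cos φ₁ sin φ₂ − sin φ₁ cos φ₂ cos Δλ ) = atan2(-0.9170, 0.1644) = -79.83°.
Adding 360° brings this into [0°, 360°): 280.2°.

280.2°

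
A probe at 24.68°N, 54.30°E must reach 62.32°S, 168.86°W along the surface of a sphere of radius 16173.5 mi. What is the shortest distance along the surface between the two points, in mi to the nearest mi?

In radians: φ₁ = 0.4307, φ₂ = -1.0877, Δλ = 136.840° = 2.3883 rad.
cos c = sin φ₁ sin φ₂ + cos φ₁ cos φ₂ cos Δλ = (0.4175)(-0.8856) + (0.9087)(0.4645)(-0.7294) = -0.67766,
so c = arccos(-0.67766) = 2.31538 rad.
Distance = R·c = 16173.5 × 2.3154 ≈ 37448 mi.

37448 mi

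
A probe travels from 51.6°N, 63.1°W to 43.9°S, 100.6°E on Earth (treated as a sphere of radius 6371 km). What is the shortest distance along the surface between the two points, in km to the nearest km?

Let φ₁ = 0.9006 rad, φ₂ = -0.7662 rad, and Δλ = 2.8571 rad.
Haversine: a = sin²(Δφ/2) + cos φ₁ cos φ₂ sin²(Δλ/2) = 0.5479 + (0.6211)(0.7206)(0.9799) = 0.98650.
Central angle c = 2·arcsin(√a) = 2.90866 rad.
Distance = R·c = 6371 × 2.9087 ≈ 18531 km.

18531 km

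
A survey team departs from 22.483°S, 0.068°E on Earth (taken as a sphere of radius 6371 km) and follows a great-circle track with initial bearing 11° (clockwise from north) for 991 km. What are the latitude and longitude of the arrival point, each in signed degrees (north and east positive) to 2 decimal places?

-13.73°, 1.81°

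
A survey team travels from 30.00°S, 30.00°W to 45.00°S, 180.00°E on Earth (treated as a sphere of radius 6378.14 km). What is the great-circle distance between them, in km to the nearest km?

11152 km

Let φ₁ = -0.5236 rad, φ₂ = -0.7854 rad, and Δλ = -2.6180 rad.
Haversine: a = sin²(Δφ/2) + cos φ₁ cos φ₂ sin²(Δλ/2) = 0.0170 + (0.8660)(0.7071)(0.9330) = 0.58839.
Central angle c = 2·arcsin(√a) = 1.74851 rad.
Distance = R·c = 6378.14 × 1.7485 ≈ 11152 km.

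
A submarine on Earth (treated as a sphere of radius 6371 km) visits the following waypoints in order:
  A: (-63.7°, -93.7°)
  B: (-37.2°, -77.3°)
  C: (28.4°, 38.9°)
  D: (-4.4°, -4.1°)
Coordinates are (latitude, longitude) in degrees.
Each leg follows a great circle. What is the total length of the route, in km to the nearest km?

23097 km

Leg A→B: central angle 0.4937 rad, distance 3145.5 km.
Leg B→C: central angle 2.2104 rad, distance 14082.7 km.
Leg C→D: central angle 0.9211 rad, distance 5868.3 km.
Total: 3145.5 + 14082.7 + 5868.3 ≈ 23097 km.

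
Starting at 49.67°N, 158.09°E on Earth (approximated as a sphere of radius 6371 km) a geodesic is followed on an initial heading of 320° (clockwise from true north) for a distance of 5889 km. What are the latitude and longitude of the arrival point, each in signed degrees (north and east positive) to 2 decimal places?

58.75°, 59.63°

Angular distance δ = d/R = 5889/6371 = 0.92434 rad; initial bearing θ = 5.5851 rad.
sin φ₂ = sin φ₁ cos δ + cos φ₁ sin δ cos θ = (0.7623)(0.6024) + (0.6472)(0.7982)(0.7660) = 0.8549, so φ₂ = 58.75°.
Δλ = atan2(sin θ sin δ cos φ₁, cos δ − sin φ₁ sin φ₂) = atan2(-0.3321, -0.0494) = -98.459°.
λ₂ = 158.090° − 98.459° = 59.63°.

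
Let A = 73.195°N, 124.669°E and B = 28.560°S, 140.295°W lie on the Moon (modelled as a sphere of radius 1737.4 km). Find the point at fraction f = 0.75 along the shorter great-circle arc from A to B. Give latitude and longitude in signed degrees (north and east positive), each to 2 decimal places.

The central angle between A and B is δ = 2.0714 rad.
With f = 0.75, the slerp weights are sin((1−f)δ)/sin δ = 0.5642 and sin(fδ)/sin δ = 1.1397.
Weighted sum of the unit vectors: (0.5642)·(-0.1645,0.2378,0.9573) + (1.1397)·(-0.6757,-0.5611,-0.4781) = (-0.8629, -0.5053, -0.0047).
Converting back: φ = atan2(z, √(x²+y²)) = -0.27°, λ = atan2(y, x) = -149.65°.

-0.27°, -149.65°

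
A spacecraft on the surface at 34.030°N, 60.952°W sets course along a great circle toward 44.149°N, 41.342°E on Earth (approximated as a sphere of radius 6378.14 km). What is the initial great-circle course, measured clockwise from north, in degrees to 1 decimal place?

46.6°

Δλ = 102.294° = 1.7854 rad.
y = sin Δλ · cos φ₂ = (0.9771)(0.7175) = 0.7011
x = cos φ₁ sin φ₂ − sin φ₁ cos φ₂ cos Δλ = (0.8287)(0.6965) − (0.5596)(0.7175)(-0.2129) = 0.6627
θ = atan2(y, x) = 46.61°, so the bearing is 46.6°.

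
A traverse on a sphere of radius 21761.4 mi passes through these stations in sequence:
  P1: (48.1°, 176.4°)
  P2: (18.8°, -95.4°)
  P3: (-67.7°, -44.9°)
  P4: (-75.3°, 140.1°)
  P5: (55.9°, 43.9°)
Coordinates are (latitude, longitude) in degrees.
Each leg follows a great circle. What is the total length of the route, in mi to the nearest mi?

133170 mi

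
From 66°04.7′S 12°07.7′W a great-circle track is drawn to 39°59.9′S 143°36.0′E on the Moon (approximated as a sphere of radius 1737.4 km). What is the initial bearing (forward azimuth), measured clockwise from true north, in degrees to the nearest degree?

With φ₁ = -1.1533, φ₂ = -0.6981, Δλ = 2.7180 rad, the forward-azimuth formula gives
θ = atan2( sin Δλ cos φ₂ , cos φ₁ sin φ₂ − sin φ₁ cos φ₂ cos Δλ ) = atan2(0.3149, -0.8990) = 160.70°.
So the initial bearing is 161°.

161°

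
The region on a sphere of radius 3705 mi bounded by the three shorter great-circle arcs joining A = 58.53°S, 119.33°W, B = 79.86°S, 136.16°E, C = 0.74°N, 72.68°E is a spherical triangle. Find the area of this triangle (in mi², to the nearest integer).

Side lengths (central angles): a = 1.5049, b = 2.1195, c = 0.6154 rad; semiperimeter s = 2.1199.
By l'Huilier's theorem, tan(E/4) = √[tan(s/2) tan((s−a)/2) tan((s−b)/2) tan((s−c)/2)], giving spherical excess E = 0.0386 rad.
Area = E·R² = 0.0386 × (3705)² ≈ 529996 mi².

529996 mi²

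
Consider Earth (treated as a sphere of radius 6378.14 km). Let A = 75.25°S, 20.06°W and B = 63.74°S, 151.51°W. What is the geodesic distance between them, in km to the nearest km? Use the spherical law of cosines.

4182 km

In radians: φ₁ = -1.3134, φ₂ = -1.1125, Δλ = -131.450° = -2.2942 rad.
cos c = sin φ₁ sin φ₂ + cos φ₁ cos φ₂ cos Δλ = (-0.9670)(-0.8968) + (0.2546)(0.4424)(-0.6620) = 0.79267,
so c = arccos(0.79267) = 0.65561 rad.
Distance = R·c = 6378.14 × 0.6556 ≈ 4182 km.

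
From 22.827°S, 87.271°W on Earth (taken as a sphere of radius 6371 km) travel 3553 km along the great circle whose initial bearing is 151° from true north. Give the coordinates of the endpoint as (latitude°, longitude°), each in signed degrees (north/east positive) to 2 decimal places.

Angular distance δ = d/R = 3553/6371 = 0.55768 rad; initial bearing θ = 2.6354 rad.
sin φ₂ = sin φ₁ cos δ + cos φ₁ sin δ cos θ = (-0.3879)(0.8485) + (0.9217)(0.5292)(-0.8746) = -0.7558, so φ₂ = -49.09°.
Δλ = atan2(sin θ sin δ cos φ₁, cos δ − sin φ₁ sin φ₂) = atan2(0.2365, 0.5553) = 23.068°.
λ₂ = -87.271° + 23.068° = -64.20°.

-49.09°, -64.20°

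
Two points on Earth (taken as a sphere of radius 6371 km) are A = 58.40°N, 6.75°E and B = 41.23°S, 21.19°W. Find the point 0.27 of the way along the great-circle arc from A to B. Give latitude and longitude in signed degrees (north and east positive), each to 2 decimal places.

31.87°, -4.61°

Central angle δ = 1.7857 rad. Interpolating on the sphere with fraction f = 0.27:
P = [sin((1−f)δ)·A + sin(fδ)·B] / sin δ = 0.9872·A + 0.4746·B in Cartesian coordinates,
giving P = (0.8465, -0.0682, 0.5280), i.e. latitude 31.87°, longitude -4.61°.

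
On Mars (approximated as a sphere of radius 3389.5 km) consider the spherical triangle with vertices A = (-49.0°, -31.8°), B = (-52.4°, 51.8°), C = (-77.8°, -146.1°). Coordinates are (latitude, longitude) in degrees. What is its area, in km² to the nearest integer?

Side lengths (central angles): a = 0.8610, b = 0.8222, c = 0.8730 rad; semiperimeter s = 1.2781.
By l'Huilier's theorem, tan(E/4) = √[tan(s/2) tan((s−a)/2) tan((s−b)/2) tan((s−c)/2)], giving spherical excess E = 0.3453 rad.
Area = E·R² = 0.3453 × (3389.5)² ≈ 3967476 km².

3967476 km²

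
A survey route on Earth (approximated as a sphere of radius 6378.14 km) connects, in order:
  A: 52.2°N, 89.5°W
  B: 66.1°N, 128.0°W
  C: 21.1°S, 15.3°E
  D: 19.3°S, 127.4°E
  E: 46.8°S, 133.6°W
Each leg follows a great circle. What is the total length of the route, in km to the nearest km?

Leg A→B: central angle 0.4110 rad, distance 2621.2 km.
Leg B→C: central angle 2.2552 rad, distance 14383.7 km.
Leg C→D: central angle 1.7847 rad, distance 11383.2 km.
Leg D→E: central angle 1.4305 rad, distance 9123.7 km.
Total: 2621.2 + 14383.7 + 11383.2 + 9123.7 ≈ 37512 km.

37512 km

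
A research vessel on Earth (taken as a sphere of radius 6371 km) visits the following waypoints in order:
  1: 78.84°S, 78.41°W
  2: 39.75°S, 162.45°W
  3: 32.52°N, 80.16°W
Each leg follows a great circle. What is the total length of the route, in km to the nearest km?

Leg 1→2: central angle 0.8726 rad, distance 5559.7 km.
Leg 2→3: central angle 1.8305 rad, distance 11662.1 km.
Total: 5559.7 + 11662.1 ≈ 17222 km.

17222 km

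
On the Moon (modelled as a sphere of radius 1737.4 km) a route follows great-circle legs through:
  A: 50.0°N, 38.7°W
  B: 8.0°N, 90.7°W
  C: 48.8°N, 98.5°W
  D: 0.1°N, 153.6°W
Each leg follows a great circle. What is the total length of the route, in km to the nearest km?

Leg A→B: central angle 1.0489 rad, distance 1822.4 km.
Leg B→C: central angle 0.7213 rad, distance 1253.2 km.
Leg C→D: central angle 1.1830 rad, distance 2055.3 km.
Total: 1822.4 + 1253.2 + 2055.3 ≈ 5131 km.

5131 km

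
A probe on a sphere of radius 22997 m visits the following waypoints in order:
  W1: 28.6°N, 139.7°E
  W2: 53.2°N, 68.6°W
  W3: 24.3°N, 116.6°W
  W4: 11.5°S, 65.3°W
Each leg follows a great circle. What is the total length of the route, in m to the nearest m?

Leg W1→W2: central angle 1.6506 rad, distance 37960.0 m.
Leg W2→W3: central angle 0.8026 rad, distance 18457.8 m.
Leg W3→W4: central angle 1.0743 rad, distance 24705.2 m.
Total: 37960.0 + 18457.8 + 24705.2 ≈ 81123 m.

81123 m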